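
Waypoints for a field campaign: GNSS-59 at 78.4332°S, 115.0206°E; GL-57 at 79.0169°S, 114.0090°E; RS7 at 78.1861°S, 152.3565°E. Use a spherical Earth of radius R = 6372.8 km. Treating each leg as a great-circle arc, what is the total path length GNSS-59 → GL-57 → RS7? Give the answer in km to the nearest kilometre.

GNSS-59→GL-57: c = 0.010756 rad, d = 68.55 km
GL-57→RS7: c = 0.130631 rad, d = 832.49 km
Total = 68.55 + 832.49 = 901.03 km

901 km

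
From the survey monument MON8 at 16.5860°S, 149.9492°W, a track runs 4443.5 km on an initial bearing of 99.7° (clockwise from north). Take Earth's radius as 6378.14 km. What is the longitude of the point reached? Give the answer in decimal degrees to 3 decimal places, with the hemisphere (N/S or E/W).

δ = d/R = 4443.5/6378.14 = 0.696676 rad
φ₂ = arcsin(sin φ₁ cos δ + cos φ₁ sin δ cos θ)
   = arcsin(-0.28545·0.76698 + 0.95839·0.64167·-0.16849) = -18.81745°
λ₂ = λ₁ + atan2(sin θ sin δ cos φ₁, cos δ − sin φ₁ sin φ₂) = -108.01985°

108.020°W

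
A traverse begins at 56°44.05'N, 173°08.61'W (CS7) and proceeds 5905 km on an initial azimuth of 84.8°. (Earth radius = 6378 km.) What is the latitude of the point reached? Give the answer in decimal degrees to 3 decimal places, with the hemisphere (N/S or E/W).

CS7: φ = +56.73417°, λ = -173.14350°
δ = d/R = 5905/6378 = 0.925839 rad
φ₂ = arcsin(sin φ₁ cos δ + cos φ₁ sin δ cos θ)
   = arcsin(0.83613·0.60116 + 0.54852·0.79913·0.09063) = 32.84596°
λ₂ = λ₁ + atan2(sin θ sin δ cos φ₁, cos δ − sin φ₁ sin φ₂) = -101.83181°

32.846°N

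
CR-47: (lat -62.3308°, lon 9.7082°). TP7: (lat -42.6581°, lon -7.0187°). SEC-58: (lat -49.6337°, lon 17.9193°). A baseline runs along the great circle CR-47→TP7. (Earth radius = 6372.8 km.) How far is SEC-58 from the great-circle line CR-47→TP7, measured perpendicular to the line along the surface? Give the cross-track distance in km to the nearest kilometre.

δ₁₃ = central angle CR-47→SEC-58 = 0.235223 rad  (haversine)
θ₁₃ = bearing CR-47→SEC-58 = 23.384°,  θ₁₂ = bearing CR-47→TP7 = 325.597°
dₓₜ = R·arcsin(sin δ₁₃ · sin(θ₁₃ − θ₁₂)) = 6372.8·arcsin(0.23306·sin(-302.213°)) = 1264.913 km
|dₓₜ| = 1264.913 km

1265 km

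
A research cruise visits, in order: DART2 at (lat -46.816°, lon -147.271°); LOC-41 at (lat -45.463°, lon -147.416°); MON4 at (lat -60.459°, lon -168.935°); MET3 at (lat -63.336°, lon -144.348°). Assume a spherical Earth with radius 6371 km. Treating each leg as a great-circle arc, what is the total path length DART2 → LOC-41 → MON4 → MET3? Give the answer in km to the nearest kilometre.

DART2→LOC-41: c = 0.023679 rad, d = 150.86 km
LOC-41→MON4: c = 0.342733 rad, d = 2183.55 km
MON4→MET3: c = 0.206872 rad, d = 1317.98 km
Total = 150.86 + 2183.55 + 1317.98 = 3652.39 km

3652 km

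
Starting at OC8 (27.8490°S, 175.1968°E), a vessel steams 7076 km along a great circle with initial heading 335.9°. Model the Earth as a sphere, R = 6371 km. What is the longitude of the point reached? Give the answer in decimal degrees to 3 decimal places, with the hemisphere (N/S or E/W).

δ = d/R = 7076/6371 = 1.110658 rad
φ₂ = arcsin(sin φ₁ cos δ + cos φ₁ sin δ cos θ)
   = arcsin(-0.46714·0.44407 + 0.88418·0.89599·0.91283) = 31.04554°
λ₂ = λ₁ + atan2(sin θ sin δ cos φ₁, cos δ − sin φ₁ sin φ₂) = 149.91764°

149.918°E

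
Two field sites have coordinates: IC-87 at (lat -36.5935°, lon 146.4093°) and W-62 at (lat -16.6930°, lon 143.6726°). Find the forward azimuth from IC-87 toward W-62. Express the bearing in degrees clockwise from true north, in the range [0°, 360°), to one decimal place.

Δλ = -2.7367°
y = sin Δλ · cos φ₂ = -0.045734
x = cos φ₁ sin φ₂ − sin φ₁ cos φ₂ cos Δλ = 0.339737
θ = atan2(y, x) = -7.6669° → 352.3331° (mod 360°)

352.3°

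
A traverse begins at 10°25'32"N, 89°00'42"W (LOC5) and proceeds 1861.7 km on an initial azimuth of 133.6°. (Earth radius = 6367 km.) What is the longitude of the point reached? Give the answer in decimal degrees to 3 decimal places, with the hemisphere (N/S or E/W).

LOC5: φ = +10.42556°, λ = -89.01167°
δ = d/R = 1861.7/6367 = 0.292398 rad
φ₂ = arcsin(sin φ₁ cos δ + cos φ₁ sin δ cos θ)
   = arcsin(0.18096·0.95756 + 0.98349·0.28825·-0.68962) = -1.27343°
λ₂ = λ₁ + atan2(sin θ sin δ cos φ₁, cos δ − sin φ₁ sin φ₂) = -76.95999°

76.960°W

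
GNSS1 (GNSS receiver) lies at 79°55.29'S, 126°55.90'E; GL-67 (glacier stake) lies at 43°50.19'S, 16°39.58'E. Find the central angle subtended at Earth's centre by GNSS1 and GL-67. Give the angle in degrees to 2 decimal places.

GNSS1: φ = -79.92150°, λ = +126.93167°
GL-67: φ = -43.83650°, λ = +16.65967°
Δφ = 36.0850°,  Δλ = -110.2720°
a = sin²(Δφ/2) + cos φ₁ cos φ₂ sin²(Δλ/2) = 0.180910
c = 2·arcsin(√a) = 0.878665 rad = 50.3438°

50.34°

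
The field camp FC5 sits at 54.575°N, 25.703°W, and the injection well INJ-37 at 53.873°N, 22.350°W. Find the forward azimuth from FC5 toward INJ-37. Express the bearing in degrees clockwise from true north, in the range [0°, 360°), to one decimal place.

Δλ = 3.3530°
y = sin Δλ · cos φ₂ = 0.034483
x = cos φ₁ sin φ₂ − sin φ₁ cos φ₂ cos Δλ = -0.011429
θ = atan2(y, x) = 108.3380° → 108.3380° (mod 360°)

108.3°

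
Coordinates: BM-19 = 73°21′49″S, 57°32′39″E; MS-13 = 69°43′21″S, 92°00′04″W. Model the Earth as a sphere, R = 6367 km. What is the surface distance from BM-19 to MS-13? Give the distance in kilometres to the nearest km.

3955 km

BM-19: φ = -73.36361°, λ = +57.54417°
MS-13: φ = -69.72250°, λ = -92.00111°
Δφ = 3.6411°,  Δλ = -149.5453°
a = sin²(Δφ/2) + cos φ₁ cos φ₂ sin²(Δλ/2) = 0.093386
c = 2·arcsin(√a) = 0.621118 rad = 35.5874°
d = R·c = 6367 × 0.621118 = 3954.7 km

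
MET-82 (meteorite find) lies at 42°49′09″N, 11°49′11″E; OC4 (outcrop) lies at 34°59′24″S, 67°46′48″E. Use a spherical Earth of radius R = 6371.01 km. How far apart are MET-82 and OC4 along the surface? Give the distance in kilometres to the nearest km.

10348 km

MET-82: φ = +42.81917°, λ = +11.81972°
OC4: φ = -34.99000°, λ = +67.78000°
Δφ = -77.8092°,  Δλ = 55.9603°
a = sin²(Δφ/2) + cos φ₁ cos φ₂ sin²(Δλ/2) = 0.526689
c = 2·arcsin(√a) = 1.624199 rad = 93.0598°
d = R·c = 6371.01 × 1.624199 = 10347.8 km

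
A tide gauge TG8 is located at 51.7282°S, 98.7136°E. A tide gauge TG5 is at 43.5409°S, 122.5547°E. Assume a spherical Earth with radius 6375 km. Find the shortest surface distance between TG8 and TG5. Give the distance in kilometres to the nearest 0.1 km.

1993.7 km

Δφ = 8.1873°,  Δλ = 23.8411°
a = sin²(Δφ/2) + cos φ₁ cos φ₂ sin²(Δλ/2) = 0.024252
c = 2·arcsin(√a) = 0.312735 rad = 17.9184°
d = R·c = 6375 × 0.312735 = 1993.7 km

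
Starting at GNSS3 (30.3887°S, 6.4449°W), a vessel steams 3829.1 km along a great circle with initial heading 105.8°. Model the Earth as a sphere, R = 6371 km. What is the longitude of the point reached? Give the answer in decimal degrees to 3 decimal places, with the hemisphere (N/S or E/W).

34.212°E

δ = d/R = 3829.1/6371 = 0.601020 rad
φ₂ = arcsin(sin φ₁ cos δ + cos φ₁ sin δ cos θ)
   = arcsin(-0.50586·0.82476 + 0.86261·0.56548·-0.27228) = -33.36924°
λ₂ = λ₁ + atan2(sin θ sin δ cos φ₁, cos δ − sin φ₁ sin φ₂) = 34.21199°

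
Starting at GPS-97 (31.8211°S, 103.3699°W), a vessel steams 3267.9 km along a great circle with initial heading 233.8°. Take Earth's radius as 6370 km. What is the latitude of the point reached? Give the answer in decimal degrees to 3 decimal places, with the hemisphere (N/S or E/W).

δ = d/R = 3267.9/6370 = 0.513014 rad
φ₂ = arcsin(sin φ₁ cos δ + cos φ₁ sin δ cos θ)
   = arcsin(-0.52727·0.87127 + 0.84970·0.49081·-0.59061) = -44.88590°
λ₂ = λ₁ + atan2(sin θ sin δ cos φ₁, cos δ − sin φ₁ sin φ₂) = -137.35672°

44.886°S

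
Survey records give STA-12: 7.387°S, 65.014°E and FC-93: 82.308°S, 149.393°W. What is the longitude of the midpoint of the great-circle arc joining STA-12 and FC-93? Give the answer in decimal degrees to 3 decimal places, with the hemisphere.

Bx = cos φ₂ cos Δλ = -0.110430,  By = cos φ₂ sin Δλ = 0.075633
φₘ = atan2(sin φ₁ + sin φ₂, √((cos φ₁ + Bx)² + By²)) = -51.68978°
λₘ = λ₁ + atan2(By, cos φ₁ + Bx) = 69.91927°

69.919°E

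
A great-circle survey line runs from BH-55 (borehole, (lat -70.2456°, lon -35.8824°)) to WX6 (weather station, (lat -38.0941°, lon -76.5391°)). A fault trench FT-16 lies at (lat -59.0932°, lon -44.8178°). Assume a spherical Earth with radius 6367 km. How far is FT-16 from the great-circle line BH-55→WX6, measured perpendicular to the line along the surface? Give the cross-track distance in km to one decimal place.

δ₁₃ = central angle BH-55→FT-16 = 0.205254 rad  (haversine)
θ₁₃ = bearing BH-55→FT-16 = 336.957°,  θ₁₂ = bearing BH-55→WX6 = 304.574°
dₓₜ = R·arcsin(sin δ₁₃ · sin(θ₁₃ − θ₁₂)) = 6367·arcsin(0.20382·sin(32.383°)) = 696.392 km
|dₓₜ| = 696.392 km

696.4 km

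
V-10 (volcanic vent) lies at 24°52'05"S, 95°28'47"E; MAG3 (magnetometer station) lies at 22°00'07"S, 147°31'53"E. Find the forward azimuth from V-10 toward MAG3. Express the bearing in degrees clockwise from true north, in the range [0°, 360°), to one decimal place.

97.8°

V-10: φ = -24.86806°, λ = +95.47972°
MAG3: φ = -22.00194°, λ = +147.53139°
Δλ = 52.0517°
y = sin Δλ · cos φ₂ = 0.731135
x = cos φ₁ sin φ₂ − sin φ₁ cos φ₂ cos Δλ = -0.100130
θ = atan2(y, x) = 97.7982° → 97.7982° (mod 360°)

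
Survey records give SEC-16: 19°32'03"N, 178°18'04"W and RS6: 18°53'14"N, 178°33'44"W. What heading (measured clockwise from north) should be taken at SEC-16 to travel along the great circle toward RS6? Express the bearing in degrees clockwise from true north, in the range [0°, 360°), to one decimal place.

200.9°

SEC-16: φ = +19.53417°, λ = -178.30111°
RS6: φ = +18.88722°, λ = -178.56222°
Δλ = -0.2611°
y = sin Δλ · cos φ₂ = -0.004312
x = cos φ₁ sin φ₂ − sin φ₁ cos φ₂ cos Δλ = -0.011288
θ = atan2(y, x) = -159.0935° → 200.9065° (mod 360°)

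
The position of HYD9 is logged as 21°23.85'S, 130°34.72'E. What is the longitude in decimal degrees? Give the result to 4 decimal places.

130° + 34.72′/60 = 130 + 0.57867 = 130.5787°

130.5787°E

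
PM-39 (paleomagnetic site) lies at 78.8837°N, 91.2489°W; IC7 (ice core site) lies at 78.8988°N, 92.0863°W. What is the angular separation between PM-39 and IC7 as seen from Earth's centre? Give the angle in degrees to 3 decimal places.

0.162°

Δφ = 0.0151°,  Δλ = -0.8374°
a = sin²(Δφ/2) + cos φ₁ cos φ₂ sin²(Δλ/2) = 0.000002
c = 2·arcsin(√a) = 0.002828 rad = 0.1620°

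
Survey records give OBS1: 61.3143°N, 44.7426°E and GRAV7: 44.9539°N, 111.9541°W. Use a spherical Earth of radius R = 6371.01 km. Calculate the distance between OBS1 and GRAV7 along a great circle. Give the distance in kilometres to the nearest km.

Δφ = -16.3604°,  Δλ = -156.6967°
a = sin²(Δφ/2) + cos φ₁ cos φ₂ sin²(Δλ/2) = 0.346078
c = 2·arcsin(√a) = 1.257870 rad = 72.0706°
d = R·c = 6371.01 × 1.257870 = 8013.9 km

8014 km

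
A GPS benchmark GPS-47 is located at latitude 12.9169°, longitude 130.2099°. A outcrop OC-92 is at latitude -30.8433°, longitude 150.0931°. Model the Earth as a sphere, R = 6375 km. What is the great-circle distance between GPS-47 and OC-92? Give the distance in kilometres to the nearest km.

Δφ = -43.7602°,  Δλ = 19.8832°
a = sin²(Δφ/2) + cos φ₁ cos φ₂ sin²(Δλ/2) = 0.163823
c = 2·arcsin(√a) = 0.833411 rad = 47.7509°
d = R·c = 6375 × 0.833411 = 5313.0 km

5313 km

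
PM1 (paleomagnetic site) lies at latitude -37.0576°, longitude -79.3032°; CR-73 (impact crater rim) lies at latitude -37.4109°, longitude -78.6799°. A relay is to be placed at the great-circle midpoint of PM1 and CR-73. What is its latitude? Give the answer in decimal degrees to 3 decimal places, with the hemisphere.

37.235°S

Bx = cos φ₂ cos Δλ = 0.794252,  By = cos φ₂ sin Δλ = 0.008641
φₘ = atan2(sin φ₁ + sin φ₂, √((cos φ₁ + Bx)² + By²)) = -37.23466°
λₘ = λ₁ + atan2(By, cos φ₁ + Bx) = -78.99228°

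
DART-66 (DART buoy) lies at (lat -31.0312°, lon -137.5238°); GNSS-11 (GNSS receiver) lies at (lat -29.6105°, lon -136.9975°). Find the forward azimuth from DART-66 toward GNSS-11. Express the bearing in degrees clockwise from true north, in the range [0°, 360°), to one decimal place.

17.9°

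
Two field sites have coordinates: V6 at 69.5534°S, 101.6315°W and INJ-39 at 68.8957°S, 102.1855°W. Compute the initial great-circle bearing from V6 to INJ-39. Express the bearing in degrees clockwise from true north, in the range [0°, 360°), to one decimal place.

343.1°

Δλ = -0.5540°
y = sin Δλ · cos φ₂ = -0.003481
x = cos φ₁ sin φ₂ − sin φ₁ cos φ₂ cos Δλ = 0.011463
θ = atan2(y, x) = -16.8943° → 343.1057° (mod 360°)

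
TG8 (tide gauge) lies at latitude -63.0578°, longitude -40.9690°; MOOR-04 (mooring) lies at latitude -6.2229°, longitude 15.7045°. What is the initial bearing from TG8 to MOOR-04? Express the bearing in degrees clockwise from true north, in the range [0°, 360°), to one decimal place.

62.2°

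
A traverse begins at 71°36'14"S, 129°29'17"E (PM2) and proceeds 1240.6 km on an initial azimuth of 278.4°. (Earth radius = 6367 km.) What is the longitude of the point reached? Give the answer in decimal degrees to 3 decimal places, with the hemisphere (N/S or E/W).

PM2: φ = -71.60389°, λ = +129.48806°
δ = d/R = 1240.6/6367 = 0.194848 rad
φ₂ = arcsin(sin φ₁ cos δ + cos φ₁ sin δ cos θ)
   = arcsin(-0.94890·0.98108 + 0.31558·0.19362·0.14608) = -67.22252°
λ₂ = λ₁ + atan2(sin θ sin δ cos φ₁, cos δ − sin φ₁ sin φ₂) = 99.83535°

99.835°E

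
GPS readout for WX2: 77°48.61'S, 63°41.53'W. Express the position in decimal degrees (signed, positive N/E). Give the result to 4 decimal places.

-77.8102°, -63.6922°

lat: 77.8102° S → -77.8102°
lon: 63.6922° W → -63.6922°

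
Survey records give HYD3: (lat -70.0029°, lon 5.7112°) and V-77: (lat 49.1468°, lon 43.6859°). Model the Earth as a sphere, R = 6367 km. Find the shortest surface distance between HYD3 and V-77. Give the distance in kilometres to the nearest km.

Δφ = 119.1497°,  Δλ = 37.9747°
a = sin²(Δφ/2) + cos φ₁ cos φ₂ sin²(Δλ/2) = 0.767226
c = 2·arcsin(√a) = 2.134656 rad = 122.3068°
d = R·c = 6367 × 2.134656 = 13591.4 km

13591 km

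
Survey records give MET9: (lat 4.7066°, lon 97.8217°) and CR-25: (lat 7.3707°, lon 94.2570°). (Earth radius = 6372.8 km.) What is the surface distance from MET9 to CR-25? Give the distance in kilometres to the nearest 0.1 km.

Δφ = 2.6641°,  Δλ = -3.5647°
a = sin²(Δφ/2) + cos φ₁ cos φ₂ sin²(Δλ/2) = 0.001497
c = 2·arcsin(√a) = 0.077390 rad = 4.4341°
d = R·c = 6372.8 × 0.077390 = 493.2 km

493.2 km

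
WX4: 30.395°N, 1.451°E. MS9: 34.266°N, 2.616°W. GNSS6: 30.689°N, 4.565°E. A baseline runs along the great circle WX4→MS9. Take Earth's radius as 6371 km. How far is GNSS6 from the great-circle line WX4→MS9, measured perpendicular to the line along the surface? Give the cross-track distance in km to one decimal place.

δ₁₃ = central angle WX4→GNSS6 = 0.047088 rad  (haversine)
θ₁₃ = bearing WX4→GNSS6 = 82.954°,  θ₁₂ = bearing WX4→MS9 = 319.474°
dₓₜ = R·arcsin(sin δ₁₃ · sin(θ₁₃ − θ₁₂)) = 6371·arcsin(0.04707·sin(-236.519°)) = 250.190 km
|dₓₜ| = 250.190 km

250.2 km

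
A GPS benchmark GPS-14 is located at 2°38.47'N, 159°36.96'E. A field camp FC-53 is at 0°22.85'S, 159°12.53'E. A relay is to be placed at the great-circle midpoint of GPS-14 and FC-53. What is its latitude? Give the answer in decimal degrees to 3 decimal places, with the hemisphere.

GPS-14: φ = +2.64117°, λ = +159.61600°
FC-53: φ = -0.38083°, λ = +159.20883°
Bx = cos φ₂ cos Δλ = 0.999953,  By = cos φ₂ sin Δλ = -0.007106
φₘ = atan2(sin φ₁ + sin φ₂, √((cos φ₁ + Bx)² + By²)) = 1.13017°
λₘ = λ₁ + atan2(By, cos φ₁ + Bx) = 159.41231°

1.130°N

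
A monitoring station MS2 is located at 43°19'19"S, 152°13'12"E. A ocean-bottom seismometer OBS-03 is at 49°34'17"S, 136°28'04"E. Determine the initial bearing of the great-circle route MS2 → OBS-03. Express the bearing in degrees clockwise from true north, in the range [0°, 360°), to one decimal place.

MS2: φ = -43.32194°, λ = +152.22000°
OBS-03: φ = -49.57139°, λ = +136.46778°
Δλ = -15.7522°
y = sin Δλ · cos φ₂ = -0.176053
x = cos φ₁ sin φ₂ − sin φ₁ cos φ₂ cos Δλ = -0.125567
θ = atan2(y, x) = -125.4977° → 234.5023° (mod 360°)

234.5°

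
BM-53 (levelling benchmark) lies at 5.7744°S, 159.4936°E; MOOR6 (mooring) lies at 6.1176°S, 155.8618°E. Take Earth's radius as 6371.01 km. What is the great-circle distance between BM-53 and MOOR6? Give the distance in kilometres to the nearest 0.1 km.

403.5 km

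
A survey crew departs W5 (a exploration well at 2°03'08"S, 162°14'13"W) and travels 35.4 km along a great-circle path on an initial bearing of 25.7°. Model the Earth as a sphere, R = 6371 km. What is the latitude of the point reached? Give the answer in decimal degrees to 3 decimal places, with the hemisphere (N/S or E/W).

1.765°S

W5: φ = -2.05222°, λ = -162.23694°
δ = d/R = 35.4/6371 = 0.005556 rad
φ₂ = arcsin(sin φ₁ cos δ + cos φ₁ sin δ cos θ)
   = arcsin(-0.03581·0.99998 + 0.99936·0.00556·0.90108) = -1.76535°
λ₂ = λ₁ + atan2(sin θ sin δ cos φ₁, cos δ − sin φ₁ sin φ₂) = -162.09882°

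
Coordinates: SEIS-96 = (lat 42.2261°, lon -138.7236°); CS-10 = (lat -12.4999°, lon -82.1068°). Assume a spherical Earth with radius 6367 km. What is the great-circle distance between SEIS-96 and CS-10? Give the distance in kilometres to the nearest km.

Δφ = -54.7260°,  Δλ = 56.6168°
a = sin²(Δφ/2) + cos φ₁ cos φ₂ sin²(Δλ/2) = 0.373834
c = 2·arcsin(√a) = 1.315707 rad = 75.3844°
d = R·c = 6367 × 1.315707 = 8377.1 km

8377 km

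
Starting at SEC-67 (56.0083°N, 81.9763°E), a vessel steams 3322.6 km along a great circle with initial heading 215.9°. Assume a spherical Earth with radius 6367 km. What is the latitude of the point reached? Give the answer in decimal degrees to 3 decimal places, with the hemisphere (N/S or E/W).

29.539°N

δ = d/R = 3322.6/6367 = 0.521847 rad
φ₂ = arcsin(sin φ₁ cos δ + cos φ₁ sin δ cos θ)
   = arcsin(0.82912·0.86690 + 0.55907·0.49848·-0.81004) = 29.53888°
λ₂ = λ₁ + atan2(sin θ sin δ cos φ₁, cos δ − sin φ₁ sin φ₂) = 62.34511°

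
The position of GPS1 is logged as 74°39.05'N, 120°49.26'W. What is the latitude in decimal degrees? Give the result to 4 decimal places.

74° + 39.05′/60 = 74 + 0.65083 = 74.6508°

74.6508°N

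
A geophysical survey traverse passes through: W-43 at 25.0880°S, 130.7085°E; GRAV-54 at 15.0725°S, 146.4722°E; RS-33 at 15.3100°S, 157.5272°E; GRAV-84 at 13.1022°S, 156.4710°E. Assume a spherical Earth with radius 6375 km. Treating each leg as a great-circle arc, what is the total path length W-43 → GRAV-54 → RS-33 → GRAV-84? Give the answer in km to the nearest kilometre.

3444 km

W-43→GRAV-54: c = 0.311513 rad, d = 1985.89 km
GRAV-54→RS-33: c = 0.186230 rad, d = 1187.22 km
RS-33→GRAV-84: c = 0.042475 rad, d = 270.78 km
Total = 1985.89 + 1187.22 + 270.78 = 3443.89 km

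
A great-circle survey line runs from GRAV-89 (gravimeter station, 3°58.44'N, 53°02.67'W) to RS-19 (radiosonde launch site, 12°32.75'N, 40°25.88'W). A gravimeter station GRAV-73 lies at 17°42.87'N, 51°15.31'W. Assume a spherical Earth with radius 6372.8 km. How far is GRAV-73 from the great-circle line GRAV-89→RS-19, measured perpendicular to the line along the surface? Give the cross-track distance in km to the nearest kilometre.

1133 km

GRAV-89: φ = +3.97400°, λ = -53.04450°
RS-19: φ = +12.54583°, λ = -40.43133°
GRAV-73: φ = +17.71450°, λ = -51.25517°
δ₁₃ = central angle GRAV-89→GRAV-73 = 0.241760 rad  (haversine)
θ₁₃ = bearing GRAV-89→GRAV-73 = 7.137°,  θ₁₂ = bearing GRAV-89→RS-19 = 54.743°
dₓₜ = R·arcsin(sin δ₁₃ · sin(θ₁₃ − θ₁₂)) = 6372.8·arcsin(0.23941·sin(-47.606°)) = -1132.743 km
|dₓₜ| = 1132.743 km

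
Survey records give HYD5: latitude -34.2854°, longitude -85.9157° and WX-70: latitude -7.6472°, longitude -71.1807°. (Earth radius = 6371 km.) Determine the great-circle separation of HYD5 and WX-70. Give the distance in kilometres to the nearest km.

Δφ = 26.6382°,  Δλ = 14.7350°
a = sin²(Δφ/2) + cos φ₁ cos φ₂ sin²(Δλ/2) = 0.066538
c = 2·arcsin(√a) = 0.521798 rad = 29.8968°
d = R·c = 6371 × 0.521798 = 3324.4 km

3324 km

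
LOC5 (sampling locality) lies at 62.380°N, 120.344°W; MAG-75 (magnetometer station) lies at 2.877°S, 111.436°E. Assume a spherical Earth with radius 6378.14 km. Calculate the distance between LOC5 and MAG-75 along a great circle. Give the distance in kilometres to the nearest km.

12170 km

Δφ = -65.2570°,  Δλ = -128.2200°
a = sin²(Δφ/2) + cos φ₁ cos φ₂ sin²(Δλ/2) = 0.665468
c = 2·arcsin(√a) = 1.908091 rad = 109.3256°
d = R·c = 6378.14 × 1.908091 = 12170.1 km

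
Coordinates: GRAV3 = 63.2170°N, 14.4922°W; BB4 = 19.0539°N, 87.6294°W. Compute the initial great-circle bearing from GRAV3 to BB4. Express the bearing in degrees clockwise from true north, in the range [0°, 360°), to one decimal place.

263.8°

Δλ = -73.1372°
y = sin Δλ · cos φ₂ = -0.904570
x = cos φ₁ sin φ₂ − sin φ₁ cos φ₂ cos Δλ = -0.097667
θ = atan2(y, x) = -96.1624° → 263.8376° (mod 360°)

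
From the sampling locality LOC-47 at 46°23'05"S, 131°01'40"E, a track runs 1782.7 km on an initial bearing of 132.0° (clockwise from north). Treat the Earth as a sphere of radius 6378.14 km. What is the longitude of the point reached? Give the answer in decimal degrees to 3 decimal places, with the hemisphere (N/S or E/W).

LOC-47: φ = -46.38472°, λ = +131.02778°
δ = d/R = 1782.7/6378.14 = 0.279502 rad
φ₂ = arcsin(sin φ₁ cos δ + cos φ₁ sin δ cos θ)
   = arcsin(-0.72399·0.96119 + 0.68981·0.27588·-0.66913) = -55.40943°
λ₂ = λ₁ + atan2(sin θ sin δ cos φ₁, cos δ − sin φ₁ sin φ₂) = 152.19736°

152.197°E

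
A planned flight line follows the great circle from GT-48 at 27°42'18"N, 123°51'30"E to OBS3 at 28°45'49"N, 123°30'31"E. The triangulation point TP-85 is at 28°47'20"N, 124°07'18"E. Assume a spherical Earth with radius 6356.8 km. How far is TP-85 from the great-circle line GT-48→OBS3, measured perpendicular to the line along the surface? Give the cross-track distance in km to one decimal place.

58.0 km

GT-48: φ = +27.70500°, λ = +123.85833°
OBS3: φ = +28.76361°, λ = +123.50861°
TP-85: φ = +28.78889°, λ = +124.12167°
δ₁₃ = central angle GT-48→TP-85 = 0.019346 rad  (haversine)
θ₁₃ = bearing GT-48→TP-85 = 12.018°,  θ₁₂ = bearing GT-48→OBS3 = 343.855°
dₓₜ = R·arcsin(sin δ₁₃ · sin(θ₁₃ − θ₁₂)) = 6356.8·arcsin(0.01934·sin(-331.837°)) = 58.041 km
|dₓₜ| = 58.041 km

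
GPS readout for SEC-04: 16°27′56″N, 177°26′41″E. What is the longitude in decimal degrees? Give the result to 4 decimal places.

177.4447°E

177° + 26′/60 + 41″/3600 = 177 + 0.43333 + 0.01139 = 177.4447°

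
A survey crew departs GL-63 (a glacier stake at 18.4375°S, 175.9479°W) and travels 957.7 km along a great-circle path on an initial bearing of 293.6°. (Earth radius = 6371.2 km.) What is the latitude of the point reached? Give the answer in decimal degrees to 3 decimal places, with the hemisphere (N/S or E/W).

14.823°S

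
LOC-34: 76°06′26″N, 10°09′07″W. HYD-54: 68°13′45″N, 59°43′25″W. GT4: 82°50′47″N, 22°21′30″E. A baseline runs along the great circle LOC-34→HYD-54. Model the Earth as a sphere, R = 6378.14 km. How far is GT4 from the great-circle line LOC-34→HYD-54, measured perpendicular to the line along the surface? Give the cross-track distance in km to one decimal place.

855.4 km

LOC-34: φ = +76.10722°, λ = -10.15194°
HYD-54: φ = +68.22917°, λ = -59.72361°
GT4: φ = +82.84639°, λ = +22.35833°
δ₁₃ = central angle LOC-34→GT4 = 0.152429 rad  (haversine)
θ₁₃ = bearing LOC-34→GT4 = 26.154°,  θ₁₂ = bearing LOC-34→HYD-54 = 267.869°
dₓₜ = R·arcsin(sin δ₁₃ · sin(θ₁₃ − θ₁₂)) = 6378.14·arcsin(0.15184·sin(-241.715°)) = 855.381 km
|dₓₜ| = 855.381 km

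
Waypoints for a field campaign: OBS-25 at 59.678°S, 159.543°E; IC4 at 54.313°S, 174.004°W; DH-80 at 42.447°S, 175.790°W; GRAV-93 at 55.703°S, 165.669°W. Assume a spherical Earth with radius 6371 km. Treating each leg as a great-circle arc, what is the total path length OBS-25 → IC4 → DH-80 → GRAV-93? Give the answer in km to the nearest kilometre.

4666 km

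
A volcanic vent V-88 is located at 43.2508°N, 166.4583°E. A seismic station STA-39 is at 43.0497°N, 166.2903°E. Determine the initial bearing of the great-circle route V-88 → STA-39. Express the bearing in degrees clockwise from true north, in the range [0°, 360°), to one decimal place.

211.4°

Δλ = -0.1680°
y = sin Δλ · cos φ₂ = -0.002143
x = cos φ₁ sin φ₂ − sin φ₁ cos φ₂ cos Δλ = -0.003508
θ = atan2(y, x) = -148.5810° → 211.4190° (mod 360°)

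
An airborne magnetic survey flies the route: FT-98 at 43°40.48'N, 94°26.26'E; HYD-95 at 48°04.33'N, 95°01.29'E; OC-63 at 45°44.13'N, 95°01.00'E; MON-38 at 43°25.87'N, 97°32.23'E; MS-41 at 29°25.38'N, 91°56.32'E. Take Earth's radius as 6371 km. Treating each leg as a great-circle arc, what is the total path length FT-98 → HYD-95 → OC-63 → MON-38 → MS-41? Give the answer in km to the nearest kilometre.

FT-98: φ = +43.67467°, λ = +94.43767°
HYD-95: φ = +48.07217°, λ = +95.02150°
OC-63: φ = +45.73550°, λ = +95.01667°
MON-38: φ = +43.43117°, λ = +97.53717°
MS-41: φ = +29.42300°, λ = +91.93867°
FT-98→HYD-95: c = 0.077077 rad, d = 491.06 km
HYD-95→OC-63: c = 0.040783 rad, d = 259.83 km
OC-63→MON-38: c = 0.050976 rad, d = 324.77 km
MON-38→MS-41: c = 0.256657 rad, d = 1635.16 km
Total = 491.06 + 259.83 + 324.77 + 1635.16 = 2710.82 km

2711 km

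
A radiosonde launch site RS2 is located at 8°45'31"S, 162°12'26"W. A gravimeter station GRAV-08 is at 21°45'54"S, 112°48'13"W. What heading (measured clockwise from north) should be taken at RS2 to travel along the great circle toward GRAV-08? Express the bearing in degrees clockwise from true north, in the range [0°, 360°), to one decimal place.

111.3°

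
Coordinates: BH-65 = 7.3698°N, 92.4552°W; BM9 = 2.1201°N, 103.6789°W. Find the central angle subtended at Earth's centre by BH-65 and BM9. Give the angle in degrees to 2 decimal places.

Δφ = -5.2497°,  Δλ = -11.2237°
a = sin²(Δφ/2) + cos φ₁ cos φ₂ sin²(Δλ/2) = 0.011574
c = 2·arcsin(√a) = 0.215586 rad = 12.3522°

12.35°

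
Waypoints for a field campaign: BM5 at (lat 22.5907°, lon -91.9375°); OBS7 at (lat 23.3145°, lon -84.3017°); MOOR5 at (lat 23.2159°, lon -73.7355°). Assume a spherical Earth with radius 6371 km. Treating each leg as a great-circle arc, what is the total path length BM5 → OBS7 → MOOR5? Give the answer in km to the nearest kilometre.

BM5→OBS7: c = 0.123352 rad, d = 785.88 km
OBS7→MOOR5: c = 0.169391 rad, d = 1079.19 km
Total = 785.88 + 1079.19 = 1865.06 km

1865 km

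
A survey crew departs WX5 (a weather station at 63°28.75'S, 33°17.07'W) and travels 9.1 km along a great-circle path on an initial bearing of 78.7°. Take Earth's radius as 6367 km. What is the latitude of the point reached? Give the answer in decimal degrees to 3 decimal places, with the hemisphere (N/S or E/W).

63.463°S

WX5: φ = -63.47917°, λ = -33.28450°
δ = d/R = 9.1/6367 = 0.001429 rad
φ₂ = arcsin(sin φ₁ cos δ + cos φ₁ sin δ cos θ)
   = arcsin(-0.89477·1.00000 + 0.44652·0.00143·0.19595) = -63.46301°
λ₂ = λ₁ + atan2(sin θ sin δ cos φ₁, cos δ − sin φ₁ sin φ₂) = -33.10476°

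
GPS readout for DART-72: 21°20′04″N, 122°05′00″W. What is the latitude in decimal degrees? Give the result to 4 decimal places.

21.3344°N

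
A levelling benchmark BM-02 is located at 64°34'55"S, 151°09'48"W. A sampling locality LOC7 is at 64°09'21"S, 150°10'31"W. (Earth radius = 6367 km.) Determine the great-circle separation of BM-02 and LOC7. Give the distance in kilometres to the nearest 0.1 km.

67.1 km

BM-02: φ = -64.58194°, λ = -151.16333°
LOC7: φ = -64.15583°, λ = -150.17528°
Δφ = 0.4261°,  Δλ = 0.9881°
a = sin²(Δφ/2) + cos φ₁ cos φ₂ sin²(Δλ/2) = 0.000028
c = 2·arcsin(√a) = 0.010533 rad = 0.6035°
d = R·c = 6367 × 0.010533 = 67.1 km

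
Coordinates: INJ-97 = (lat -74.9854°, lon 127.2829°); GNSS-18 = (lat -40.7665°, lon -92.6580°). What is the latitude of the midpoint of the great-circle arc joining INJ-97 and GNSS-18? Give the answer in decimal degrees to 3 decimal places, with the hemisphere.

70.195°S

Bx = cos φ₂ cos Δλ = -0.580686,  By = cos φ₂ sin Δλ = 0.486234
φₘ = atan2(sin φ₁ + sin φ₂, √((cos φ₁ + Bx)² + By²)) = -70.19497°
λₘ = λ₁ + atan2(By, cos φ₁ + Bx) = -109.23431°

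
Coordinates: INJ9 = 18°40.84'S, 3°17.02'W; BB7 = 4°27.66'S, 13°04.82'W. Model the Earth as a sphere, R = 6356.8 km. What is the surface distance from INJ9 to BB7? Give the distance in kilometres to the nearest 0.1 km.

1901.6 km

INJ9: φ = -18.68067°, λ = -3.28367°
BB7: φ = -4.46100°, λ = -13.08033°
Δφ = 14.2197°,  Δλ = -9.7967°
a = sin²(Δφ/2) + cos φ₁ cos φ₂ sin²(Δλ/2) = 0.022206
c = 2·arcsin(√a) = 0.299145 rad = 17.1397°
d = R·c = 6356.8 × 0.299145 = 1901.6 km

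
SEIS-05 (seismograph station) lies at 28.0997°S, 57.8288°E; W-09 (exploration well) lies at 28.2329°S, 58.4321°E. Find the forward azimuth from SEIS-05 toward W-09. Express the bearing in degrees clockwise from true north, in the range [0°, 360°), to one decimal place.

104.2°

Δλ = 0.6033°
y = sin Δλ · cos φ₂ = 0.009277
x = cos φ₁ sin φ₂ − sin φ₁ cos φ₂ cos Δλ = -0.002348
θ = atan2(y, x) = 104.2024° → 104.2024° (mod 360°)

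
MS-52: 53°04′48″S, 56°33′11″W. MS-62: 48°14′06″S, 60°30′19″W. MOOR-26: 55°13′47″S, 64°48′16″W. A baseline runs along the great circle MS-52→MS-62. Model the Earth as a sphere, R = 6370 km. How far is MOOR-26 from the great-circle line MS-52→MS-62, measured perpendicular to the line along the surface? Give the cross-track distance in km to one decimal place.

587.3 km

MS-52: φ = -53.08000°, λ = -56.55306°
MS-62: φ = -48.23500°, λ = -60.50528°
MOOR-26: φ = -55.22972°, λ = -64.80444°
δ₁₃ = central angle MS-52→MOOR-26 = 0.092229 rad  (haversine)
θ₁₃ = bearing MS-52→MOOR-26 = 242.707°,  θ₁₂ = bearing MS-52→MS-62 = 331.109°
dₓₜ = R·arcsin(sin δ₁₃ · sin(θ₁₃ − θ₁₂)) = 6370·arcsin(0.09210·sin(-88.402°)) = -587.272 km
|dₓₜ| = 587.272 km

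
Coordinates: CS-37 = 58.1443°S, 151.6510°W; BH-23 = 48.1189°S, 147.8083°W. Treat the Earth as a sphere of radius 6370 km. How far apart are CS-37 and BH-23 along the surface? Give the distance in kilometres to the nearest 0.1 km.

1143.2 km

Δφ = 10.0254°,  Δλ = 3.8427°
a = sin²(Δφ/2) + cos φ₁ cos φ₂ sin²(Δλ/2) = 0.008031
c = 2·arcsin(√a) = 0.179469 rad = 10.2828°
d = R·c = 6370 × 0.179469 = 1143.2 km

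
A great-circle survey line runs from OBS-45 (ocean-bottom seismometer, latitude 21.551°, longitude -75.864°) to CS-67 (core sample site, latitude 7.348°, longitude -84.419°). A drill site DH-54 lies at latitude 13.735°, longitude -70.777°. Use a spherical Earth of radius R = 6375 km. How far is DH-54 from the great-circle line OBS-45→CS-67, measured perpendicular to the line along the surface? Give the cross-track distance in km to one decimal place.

919.2 km

δ₁₃ = central angle OBS-45→DH-54 = 0.160477 rad  (haversine)
θ₁₃ = bearing OBS-45→DH-54 = 147.382°,  θ₁₂ = bearing OBS-45→CS-67 = 211.442°
dₓₜ = R·arcsin(sin δ₁₃ · sin(θ₁₃ − θ₁₂)) = 6375·arcsin(0.15979·sin(-64.061°)) = -919.213 km
|dₓₜ| = 919.213 km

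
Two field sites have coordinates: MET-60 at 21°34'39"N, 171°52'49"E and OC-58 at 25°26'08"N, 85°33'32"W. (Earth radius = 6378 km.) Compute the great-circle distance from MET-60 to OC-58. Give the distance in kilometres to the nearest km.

MET-60: φ = +21.57750°, λ = +171.88028°
OC-58: φ = +25.43556°, λ = -85.55889°
Δφ = 3.8581°,  Δλ = 102.5608°
a = sin²(Δφ/2) + cos φ₁ cos φ₂ sin²(Δλ/2) = 0.512341
c = 2·arcsin(√a) = 1.595480 rad = 91.4143°
d = R·c = 6378 × 1.595480 = 10176.0 km

10176 km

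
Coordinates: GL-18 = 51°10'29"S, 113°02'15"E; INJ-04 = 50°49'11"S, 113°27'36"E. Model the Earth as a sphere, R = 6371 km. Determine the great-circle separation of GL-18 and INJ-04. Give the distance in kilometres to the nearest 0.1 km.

49.3 km

GL-18: φ = -51.17472°, λ = +113.03750°
INJ-04: φ = -50.81972°, λ = +113.46000°
Δφ = 0.3550°,  Δλ = 0.4225°
a = sin²(Δφ/2) + cos φ₁ cos φ₂ sin²(Δλ/2) = 0.000015
c = 2·arcsin(√a) = 0.007741 rad = 0.4435°
d = R·c = 6371 × 0.007741 = 49.3 km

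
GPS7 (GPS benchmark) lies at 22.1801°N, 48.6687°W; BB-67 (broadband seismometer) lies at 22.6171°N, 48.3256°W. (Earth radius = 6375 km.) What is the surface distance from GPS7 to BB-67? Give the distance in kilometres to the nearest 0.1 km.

Δφ = 0.4370°,  Δλ = 0.3431°
a = sin²(Δφ/2) + cos φ₁ cos φ₂ sin²(Δλ/2) = 0.000022
c = 2·arcsin(√a) = 0.009425 rad = 0.5400°
d = R·c = 6375 × 0.009425 = 60.1 km

60.1 km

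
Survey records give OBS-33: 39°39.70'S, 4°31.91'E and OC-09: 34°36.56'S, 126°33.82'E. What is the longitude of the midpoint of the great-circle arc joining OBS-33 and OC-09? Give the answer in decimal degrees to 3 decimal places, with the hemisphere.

68.999°E

OBS-33: φ = -39.66167°, λ = +4.53183°
OC-09: φ = -34.60933°, λ = +126.56367°
Bx = cos φ₂ cos Δλ = -0.436535,  By = cos φ₂ sin Δλ = 0.697738
φₘ = atan2(sin φ₁ + sin φ₂, √((cos φ₁ + Bx)² + By²)) = -57.33809°
λₘ = λ₁ + atan2(By, cos φ₁ + Bx) = 68.99919°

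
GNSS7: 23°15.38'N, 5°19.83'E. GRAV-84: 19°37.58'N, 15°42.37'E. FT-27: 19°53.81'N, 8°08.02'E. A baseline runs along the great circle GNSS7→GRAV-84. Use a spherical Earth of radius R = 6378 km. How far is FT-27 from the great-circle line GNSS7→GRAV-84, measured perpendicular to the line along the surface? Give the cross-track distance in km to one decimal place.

257.8 km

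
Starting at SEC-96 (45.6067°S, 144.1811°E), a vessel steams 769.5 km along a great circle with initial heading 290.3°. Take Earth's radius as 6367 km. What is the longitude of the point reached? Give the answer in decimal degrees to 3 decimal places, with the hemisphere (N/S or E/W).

δ = d/R = 769.5/6367 = 0.120858 rad
φ₂ = arcsin(sin φ₁ cos δ + cos φ₁ sin δ cos θ)
   = arcsin(-0.71455·0.99271 + 0.69958·0.12056·0.34694) = -42.84992°
λ₂ = λ₁ + atan2(sin θ sin δ cos φ₁, cos δ − sin φ₁ sin φ₂) = 135.30869°

135.309°E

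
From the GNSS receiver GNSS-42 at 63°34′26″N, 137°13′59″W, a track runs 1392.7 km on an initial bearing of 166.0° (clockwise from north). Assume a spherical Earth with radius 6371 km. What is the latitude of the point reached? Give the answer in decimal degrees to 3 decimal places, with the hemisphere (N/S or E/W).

GNSS-42: φ = +63.57389°, λ = -137.23306°
δ = d/R = 1392.7/6371 = 0.218600 rad
φ₂ = arcsin(sin φ₁ cos δ + cos φ₁ sin δ cos θ)
   = arcsin(0.89551·0.97620 + 0.44504·0.21686·-0.97030) = 51.31107°
λ₂ = λ₁ + atan2(sin θ sin δ cos φ₁, cos δ − sin φ₁ sin φ₂) = -132.41856°

51.311°N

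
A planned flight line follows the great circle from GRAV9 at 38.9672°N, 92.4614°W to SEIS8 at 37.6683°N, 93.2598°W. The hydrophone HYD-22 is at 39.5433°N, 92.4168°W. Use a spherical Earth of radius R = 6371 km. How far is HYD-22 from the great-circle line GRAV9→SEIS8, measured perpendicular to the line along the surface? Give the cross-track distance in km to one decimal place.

24.6 km

δ₁₃ = central angle GRAV9→HYD-22 = 0.010073 rad  (haversine)
θ₁₃ = bearing GRAV9→HYD-22 = 3.416°,  θ₁₂ = bearing GRAV9→SEIS8 = 205.995°
dₓₜ = R·arcsin(sin δ₁₃ · sin(θ₁₃ − θ₁₂)) = 6371·arcsin(0.01007·sin(-202.578°)) = 24.639 km
|dₓₜ| = 24.639 km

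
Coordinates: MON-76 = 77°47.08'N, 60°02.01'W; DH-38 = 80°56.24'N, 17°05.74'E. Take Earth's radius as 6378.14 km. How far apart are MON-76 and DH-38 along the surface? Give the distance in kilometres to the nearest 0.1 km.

1497.0 km

MON-76: φ = +77.78467°, λ = -60.03350°
DH-38: φ = +80.93733°, λ = +17.09567°
Δφ = 3.1527°,  Δλ = 77.1292°
a = sin²(Δφ/2) + cos φ₁ cos φ₂ sin²(Δλ/2) = 0.013709
c = 2·arcsin(√a) = 0.234707 rad = 13.4477°
d = R·c = 6378.14 × 0.234707 = 1497.0 km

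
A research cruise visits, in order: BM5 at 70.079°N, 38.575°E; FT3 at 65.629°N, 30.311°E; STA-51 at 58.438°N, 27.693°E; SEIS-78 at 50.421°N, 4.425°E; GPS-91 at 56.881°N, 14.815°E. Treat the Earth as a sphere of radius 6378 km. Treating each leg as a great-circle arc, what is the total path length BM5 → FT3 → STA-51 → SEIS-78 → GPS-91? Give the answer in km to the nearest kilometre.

BM5→FT3: c = 0.094634 rad, d = 603.58 km
FT3→STA-51: c = 0.127295 rad, d = 811.89 km
STA-51→SEIS-78: c = 0.272494 rad, d = 1737.96 km
SEIS-78→GPS-91: c = 0.155447 rad, d = 991.44 km
Total = 603.58 + 811.89 + 1737.96 + 991.44 = 4144.87 km

4145 km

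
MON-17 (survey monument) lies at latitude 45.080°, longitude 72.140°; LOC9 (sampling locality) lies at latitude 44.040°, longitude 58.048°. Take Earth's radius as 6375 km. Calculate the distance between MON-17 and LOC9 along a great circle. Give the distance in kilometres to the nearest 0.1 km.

1121.7 km

Δφ = -1.0400°,  Δλ = -14.0920°
a = sin²(Δφ/2) + cos φ₁ cos φ₂ sin²(Δλ/2) = 0.007720
c = 2·arcsin(√a) = 0.175956 rad = 10.0815°
d = R·c = 6375 × 0.175956 = 1121.7 km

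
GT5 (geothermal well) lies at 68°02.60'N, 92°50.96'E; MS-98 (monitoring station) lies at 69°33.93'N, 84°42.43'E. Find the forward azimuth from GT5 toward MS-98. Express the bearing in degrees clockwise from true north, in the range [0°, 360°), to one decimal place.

GT5: φ = +68.04333°, λ = +92.84933°
MS-98: φ = +69.56550°, λ = +84.70717°
Δλ = -8.1422°
y = sin Δλ · cos φ₂ = -0.049448
x = cos φ₁ sin φ₂ − sin φ₁ cos φ₂ cos Δλ = 0.029828
θ = atan2(y, x) = -58.9010° → 301.0990° (mod 360°)

301.1°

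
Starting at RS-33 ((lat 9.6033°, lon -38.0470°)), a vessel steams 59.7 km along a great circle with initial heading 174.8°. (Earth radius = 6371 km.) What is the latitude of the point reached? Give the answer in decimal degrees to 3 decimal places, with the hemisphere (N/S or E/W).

δ = d/R = 59.7/6371 = 0.009371 rad
φ₂ = arcsin(sin φ₁ cos δ + cos φ₁ sin δ cos θ)
   = arcsin(0.16683·0.99996 + 0.98599·0.00937·-0.99588) = 9.06861°
λ₂ = λ₁ + atan2(sin θ sin δ cos φ₁, cos δ − sin φ₁ sin φ₂) = -37.99772°

9.069°N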